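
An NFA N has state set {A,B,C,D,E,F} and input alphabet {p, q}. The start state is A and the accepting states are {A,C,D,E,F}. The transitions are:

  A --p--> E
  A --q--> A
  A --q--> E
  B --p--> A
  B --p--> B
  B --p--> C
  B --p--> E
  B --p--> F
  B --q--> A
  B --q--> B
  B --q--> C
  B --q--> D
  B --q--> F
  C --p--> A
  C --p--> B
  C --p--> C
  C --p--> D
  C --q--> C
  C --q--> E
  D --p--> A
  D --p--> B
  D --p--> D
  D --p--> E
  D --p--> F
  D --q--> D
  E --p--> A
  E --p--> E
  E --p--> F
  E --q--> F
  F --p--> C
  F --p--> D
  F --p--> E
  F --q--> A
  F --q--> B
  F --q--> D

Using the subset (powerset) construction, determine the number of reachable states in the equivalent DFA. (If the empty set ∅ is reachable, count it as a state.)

Start state of the DFA: {A}.
{A} --p--> {E}  [new]
{A} --q--> {A,E}  [new]
{E} --p--> {A,E,F}  [new]
{E} --q--> {F}  [new]
{A,E} --p--> {A,E,F}  [seen]
{A,E} --q--> {A,E,F}  [seen]
{A,E,F} --p--> {A,C,D,E,F}  [new]
{A,E,F} --q--> {A,B,D,E,F}  [new]
{F} --p--> {C,D,E}  [new]
{F} --q--> {A,B,D}  [new]
{A,C,D,E,F} --p--> {A,B,C,D,E,F}  [new]
{A,C,D,E,F} --q--> {A,B,C,D,E,F}  [seen]
{A,B,D,E,F} --p--> {A,B,C,D,E,F}  [seen]
{A,B,D,E,F} --q--> {A,B,C,D,E,F}  [seen]
{C,D,E} --p--> {A,B,C,D,E,F}  [seen]
{C,D,E} --q--> {C,D,E,F}  [new]
{A,B,D} --p--> {A,B,C,D,E,F}  [seen]
{A,B,D} --q--> {A,B,C,D,E,F}  [seen]
{A,B,C,D,E,F} --p--> {A,B,C,D,E,F}  [seen]
{A,B,C,D,E,F} --q--> {A,B,C,D,E,F}  [seen]
{C,D,E,F} --p--> {A,B,C,D,E,F}  [seen]
{C,D,E,F} --q--> {A,B,C,D,E,F}  [seen]
Reachable DFA states: {A}, {E}, {A,E}, {A,E,F}, {F}, {A,C,D,E,F}, {A,B,D,E,F}, {C,D,E}, {A,B,D}, {A,B,C,D,E,F}, {C,D,E,F}.

11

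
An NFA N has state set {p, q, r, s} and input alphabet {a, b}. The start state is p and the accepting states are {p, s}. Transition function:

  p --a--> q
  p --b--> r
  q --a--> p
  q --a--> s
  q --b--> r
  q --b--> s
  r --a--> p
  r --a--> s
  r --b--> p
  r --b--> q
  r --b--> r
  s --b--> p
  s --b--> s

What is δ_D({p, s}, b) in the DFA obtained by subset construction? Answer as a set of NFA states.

δ(p,b) = {r}; δ(s,b) = {p, s}.
Union: {p, r, s}.

{p, r, s}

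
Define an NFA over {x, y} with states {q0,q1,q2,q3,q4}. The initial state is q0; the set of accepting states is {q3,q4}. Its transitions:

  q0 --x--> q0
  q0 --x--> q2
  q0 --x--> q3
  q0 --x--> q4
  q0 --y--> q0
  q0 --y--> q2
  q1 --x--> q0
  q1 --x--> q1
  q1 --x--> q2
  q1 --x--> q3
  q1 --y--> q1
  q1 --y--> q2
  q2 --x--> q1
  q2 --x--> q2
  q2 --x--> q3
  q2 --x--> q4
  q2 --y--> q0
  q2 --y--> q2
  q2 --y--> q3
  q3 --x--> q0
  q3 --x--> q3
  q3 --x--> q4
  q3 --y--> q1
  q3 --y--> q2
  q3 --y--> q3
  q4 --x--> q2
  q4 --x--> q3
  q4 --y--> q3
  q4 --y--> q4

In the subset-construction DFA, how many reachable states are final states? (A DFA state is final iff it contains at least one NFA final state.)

Start state of the DFA: {q0}.
{q0} --x--> {q0,q2,q3,q4}  [new]
{q0} --y--> {q0,q2}  [new]
{q0,q2,q3,q4} --x--> {q0,q1,q2,q3,q4}  [new]
{q0,q2,q3,q4} --y--> {q0,q1,q2,q3,q4}  [seen]
{q0,q2} --x--> {q0,q1,q2,q3,q4}  [seen]
{q0,q2} --y--> {q0,q2,q3}  [new]
{q0,q1,q2,q3,q4} --x--> {q0,q1,q2,q3,q4}  [seen]
{q0,q1,q2,q3,q4} --y--> {q0,q1,q2,q3,q4}  [seen]
{q0,q2,q3} --x--> {q0,q1,q2,q3,q4}  [seen]
{q0,q2,q3} --y--> {q0,q1,q2,q3}  [new]
{q0,q1,q2,q3} --x--> {q0,q1,q2,q3,q4}  [seen]
{q0,q1,q2,q3} --y--> {q0,q1,q2,q3}  [seen]
Reachable DFA states: {q0}, {q0,q2,q3,q4}, {q0,q2}, {q0,q1,q2,q3,q4}, {q0,q2,q3}, {q0,q1,q2,q3}.
Accepting DFA states (contain an NFA accepting state): {q0,q2,q3,q4}, {q0,q1,q2,q3,q4}, {q0,q2,q3}, {q0,q1,q2,q3}.

4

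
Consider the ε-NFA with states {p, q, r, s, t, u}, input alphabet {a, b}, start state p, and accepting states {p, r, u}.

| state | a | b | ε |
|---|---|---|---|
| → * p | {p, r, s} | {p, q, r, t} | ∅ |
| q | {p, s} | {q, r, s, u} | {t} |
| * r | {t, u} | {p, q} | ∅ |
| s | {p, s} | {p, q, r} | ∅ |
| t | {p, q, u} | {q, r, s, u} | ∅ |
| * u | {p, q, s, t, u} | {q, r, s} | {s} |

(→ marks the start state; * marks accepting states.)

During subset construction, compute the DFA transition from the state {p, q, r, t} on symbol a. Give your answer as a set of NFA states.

{p, q, r, s, t, u}

δ(p,a) = {p, r, s}; δ(q,a) = {p, s}; δ(r,a) = {t, u}; δ(t,a) = {p, q, u}.
Union: {p, q, r, s, t, u}.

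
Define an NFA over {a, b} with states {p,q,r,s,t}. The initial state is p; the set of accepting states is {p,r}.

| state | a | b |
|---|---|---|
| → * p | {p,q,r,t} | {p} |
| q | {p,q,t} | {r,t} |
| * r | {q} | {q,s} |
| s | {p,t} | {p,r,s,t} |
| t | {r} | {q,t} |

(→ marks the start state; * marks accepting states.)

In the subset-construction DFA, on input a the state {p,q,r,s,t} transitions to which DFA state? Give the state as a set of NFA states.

{p,q,r,t}

δ(p,a) = {p,q,r,t}; δ(q,a) = {p,q,t}; δ(r,a) = {q}; δ(s,a) = {p,t}; δ(t,a) = {r}.
Union: {p,q,r,t}.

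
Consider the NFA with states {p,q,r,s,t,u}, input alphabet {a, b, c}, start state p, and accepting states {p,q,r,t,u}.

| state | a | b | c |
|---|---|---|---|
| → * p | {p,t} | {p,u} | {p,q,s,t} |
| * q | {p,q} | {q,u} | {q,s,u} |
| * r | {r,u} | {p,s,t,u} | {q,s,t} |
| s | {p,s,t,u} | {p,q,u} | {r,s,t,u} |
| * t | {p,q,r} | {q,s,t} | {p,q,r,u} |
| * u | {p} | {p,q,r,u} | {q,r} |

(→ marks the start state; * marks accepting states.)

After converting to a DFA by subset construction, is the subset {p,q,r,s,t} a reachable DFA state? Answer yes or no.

yes

Start state of the DFA: {p}.
{p} --a--> {p,t}  [new]
{p} --b--> {p,u}  [new]
{p} --c--> {p,q,s,t}  [new]
{p,t} --a--> {p,q,r,t}  [new]
{p,t} --b--> {p,q,s,t,u}  [new]
{p,t} --c--> {p,q,r,s,t,u}  [new]
{p,u} --a--> {p,t}  [seen]
{p,u} --b--> {p,q,r,u}  [new]
{p,u} --c--> {p,q,r,s,t}  [new]
{p,q,s,t} --a--> {p,q,r,s,t,u}  [seen]
{p,q,s,t} --b--> {p,q,s,t,u}  [seen]
{p,q,s,t} --c--> {p,q,r,s,t,u}  [seen]
{p,q,r,t} --a--> {p,q,r,t,u}  [new]
{p,q,r,t} --b--> {p,q,s,t,u}  [seen]
{p,q,r,t} --c--> {p,q,r,s,t,u}  [seen]
{p,q,s,t,u} --a--> {p,q,r,s,t,u}  [seen]
{p,q,s,t,u} --b--> {p,q,r,s,t,u}  [seen]
{p,q,s,t,u} --c--> {p,q,r,s,t,u}  [seen]
{p,q,r,s,t,u} --a--> {p,q,r,s,t,u}  [seen]
{p,q,r,s,t,u} --b--> {p,q,r,s,t,u}  [seen]
{p,q,r,s,t,u} --c--> {p,q,r,s,t,u}  [seen]
{p,q,r,u} --a--> {p,q,r,t,u}  [seen]
{p,q,r,u} --b--> {p,q,r,s,t,u}  [seen]
{p,q,r,u} --c--> {p,q,r,s,t,u}  [seen]
{p,q,r,s,t} --a--> {p,q,r,s,t,u}  [seen]
{p,q,r,s,t} --b--> {p,q,s,t,u}  [seen]
{p,q,r,s,t} --c--> {p,q,r,s,t,u}  [seen]
{p,q,r,t,u} --a--> {p,q,r,t,u}  [seen]
{p,q,r,t,u} --b--> {p,q,r,s,t,u}  [seen]
{p,q,r,t,u} --c--> {p,q,r,s,t,u}  [seen]
Reachable DFA states: {p}, {p,t}, {p,u}, {p,q,s,t}, {p,q,r,t}, {p,q,s,t,u}, {p,q,r,s,t,u}, {p,q,r,u}, {p,q,r,s,t}, {p,q,r,t,u}.
{p,q,r,s,t} is among them.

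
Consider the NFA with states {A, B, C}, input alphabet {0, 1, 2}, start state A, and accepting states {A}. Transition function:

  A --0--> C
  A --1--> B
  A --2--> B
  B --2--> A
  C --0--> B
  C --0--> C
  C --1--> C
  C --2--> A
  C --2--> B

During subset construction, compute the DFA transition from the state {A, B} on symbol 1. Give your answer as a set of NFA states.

{B}

δ(A,1) = {B}; δ(B,1) = ∅.
Union: {B}.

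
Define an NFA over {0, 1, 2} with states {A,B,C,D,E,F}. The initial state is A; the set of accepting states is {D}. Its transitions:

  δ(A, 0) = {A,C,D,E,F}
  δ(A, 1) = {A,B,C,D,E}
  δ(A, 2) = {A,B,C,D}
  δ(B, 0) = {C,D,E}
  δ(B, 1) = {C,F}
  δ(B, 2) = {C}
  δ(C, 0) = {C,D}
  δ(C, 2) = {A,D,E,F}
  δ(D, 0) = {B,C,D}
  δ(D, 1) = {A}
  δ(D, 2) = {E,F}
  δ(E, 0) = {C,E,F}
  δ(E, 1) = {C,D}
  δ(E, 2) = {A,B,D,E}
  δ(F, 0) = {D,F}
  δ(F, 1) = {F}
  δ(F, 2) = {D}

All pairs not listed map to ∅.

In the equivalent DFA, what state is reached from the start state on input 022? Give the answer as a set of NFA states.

{A,B,C,D,E,F}

Start: {A}.
δ(A,0) = {A,C,D,E,F}.
Union: {A,C,D,E,F}.
After 0: {A,C,D,E,F}.
δ(A,2) = {A,B,C,D}; δ(C,2) = {A,D,E,F}; δ(D,2) = {E,F}; δ(E,2) = {A,B,D,E}; δ(F,2) = {D}.
Union: {A,B,C,D,E,F}.
After 2: {A,B,C,D,E,F}.
δ(A,2) = {A,B,C,D}; δ(B,2) = {C}; δ(C,2) = {A,D,E,F}; δ(D,2) = {E,F}; δ(E,2) = {A,B,D,E}; δ(F,2) = {D}.
Union: {A,B,C,D,E,F}.
After 2: {A,B,C,D,E,F}.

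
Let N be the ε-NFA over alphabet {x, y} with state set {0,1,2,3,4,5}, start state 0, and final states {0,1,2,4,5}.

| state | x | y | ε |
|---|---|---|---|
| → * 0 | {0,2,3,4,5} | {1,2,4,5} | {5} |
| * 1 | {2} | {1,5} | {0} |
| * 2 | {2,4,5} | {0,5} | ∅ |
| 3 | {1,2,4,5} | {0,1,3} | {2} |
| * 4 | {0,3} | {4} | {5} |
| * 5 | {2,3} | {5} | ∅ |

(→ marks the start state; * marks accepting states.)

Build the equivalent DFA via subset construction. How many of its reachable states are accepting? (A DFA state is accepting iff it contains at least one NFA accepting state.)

4

Start state of the DFA: {0,5} (ε-closure of the NFA start).
{0,5} --x--> {0,2,3,4,5}  [new]
{0,5} --y--> {0,1,2,4,5}  [new]
{0,2,3,4,5} --x--> {0,1,2,3,4,5}  [new]
{0,2,3,4,5} --y--> {0,1,2,3,4,5}  [seen]
{0,1,2,4,5} --x--> {0,2,3,4,5}  [seen]
{0,1,2,4,5} --y--> {0,1,2,4,5}  [seen]
{0,1,2,3,4,5} --x--> {0,1,2,3,4,5}  [seen]
{0,1,2,3,4,5} --y--> {0,1,2,3,4,5}  [seen]
Reachable DFA states: {0,5}, {0,2,3,4,5}, {0,1,2,4,5}, {0,1,2,3,4,5}.
Accepting DFA states (contain an NFA accepting state): {0,5}, {0,2,3,4,5}, {0,1,2,4,5}, {0,1,2,3,4,5}.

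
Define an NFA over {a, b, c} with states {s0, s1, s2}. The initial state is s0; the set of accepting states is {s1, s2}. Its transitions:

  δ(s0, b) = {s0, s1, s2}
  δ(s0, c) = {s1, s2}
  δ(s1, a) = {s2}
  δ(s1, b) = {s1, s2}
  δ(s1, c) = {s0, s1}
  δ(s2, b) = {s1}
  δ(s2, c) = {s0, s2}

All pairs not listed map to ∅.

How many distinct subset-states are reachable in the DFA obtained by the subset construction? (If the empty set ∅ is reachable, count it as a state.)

8

Start state of the DFA: {s0}.
{s0} --a--> ∅  [new]
{s0} --b--> {s0, s1, s2}  [new]
{s0} --c--> {s1, s2}  [new]
∅ --a--> ∅  [seen]
∅ --b--> ∅  [seen]
∅ --c--> ∅  [seen]
{s0, s1, s2} --a--> {s2}  [new]
{s0, s1, s2} --b--> {s0, s1, s2}  [seen]
{s0, s1, s2} --c--> {s0, s1, s2}  [seen]
{s1, s2} --a--> {s2}  [seen]
{s1, s2} --b--> {s1, s2}  [seen]
{s1, s2} --c--> {s0, s1, s2}  [seen]
{s2} --a--> ∅  [seen]
{s2} --b--> {s1}  [new]
{s2} --c--> {s0, s2}  [new]
{s1} --a--> {s2}  [seen]
{s1} --b--> {s1, s2}  [seen]
{s1} --c--> {s0, s1}  [new]
{s0, s2} --a--> ∅  [seen]
{s0, s2} --b--> {s0, s1, s2}  [seen]
{s0, s2} --c--> {s0, s1, s2}  [seen]
{s0, s1} --a--> {s2}  [seen]
{s0, s1} --b--> {s0, s1, s2}  [seen]
{s0, s1} --c--> {s0, s1, s2}  [seen]
Reachable DFA states: {s0}, ∅, {s0, s1, s2}, {s1, s2}, {s2}, {s1}, {s0, s2}, {s0, s1}.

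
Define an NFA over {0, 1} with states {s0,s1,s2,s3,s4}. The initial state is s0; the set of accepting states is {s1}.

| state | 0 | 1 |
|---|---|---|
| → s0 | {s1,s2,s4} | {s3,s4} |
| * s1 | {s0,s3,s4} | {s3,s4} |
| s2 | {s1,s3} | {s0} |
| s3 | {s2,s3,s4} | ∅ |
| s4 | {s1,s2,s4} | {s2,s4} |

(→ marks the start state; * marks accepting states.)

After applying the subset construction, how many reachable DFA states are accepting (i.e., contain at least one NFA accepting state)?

3

Start state of the DFA: {s0}.
{s0} --0--> {s1,s2,s4}  [new]
{s0} --1--> {s3,s4}  [new]
{s1,s2,s4} --0--> {s0,s1,s2,s3,s4}  [new]
{s1,s2,s4} --1--> {s0,s2,s3,s4}  [new]
{s3,s4} --0--> {s1,s2,s3,s4}  [new]
{s3,s4} --1--> {s2,s4}  [new]
{s0,s1,s2,s3,s4} --0--> {s0,s1,s2,s3,s4}  [seen]
{s0,s1,s2,s3,s4} --1--> {s0,s2,s3,s4}  [seen]
{s0,s2,s3,s4} --0--> {s1,s2,s3,s4}  [seen]
{s0,s2,s3,s4} --1--> {s0,s2,s3,s4}  [seen]
{s1,s2,s3,s4} --0--> {s0,s1,s2,s3,s4}  [seen]
{s1,s2,s3,s4} --1--> {s0,s2,s3,s4}  [seen]
{s2,s4} --0--> {s1,s2,s3,s4}  [seen]
{s2,s4} --1--> {s0,s2,s4}  [new]
{s0,s2,s4} --0--> {s1,s2,s3,s4}  [seen]
{s0,s2,s4} --1--> {s0,s2,s3,s4}  [seen]
Reachable DFA states: {s0}, {s1,s2,s4}, {s3,s4}, {s0,s1,s2,s3,s4}, {s0,s2,s3,s4}, {s1,s2,s3,s4}, {s2,s4}, {s0,s2,s4}.
Accepting DFA states (contain an NFA accepting state): {s1,s2,s4}, {s0,s1,s2,s3,s4}, {s1,s2,s3,s4}.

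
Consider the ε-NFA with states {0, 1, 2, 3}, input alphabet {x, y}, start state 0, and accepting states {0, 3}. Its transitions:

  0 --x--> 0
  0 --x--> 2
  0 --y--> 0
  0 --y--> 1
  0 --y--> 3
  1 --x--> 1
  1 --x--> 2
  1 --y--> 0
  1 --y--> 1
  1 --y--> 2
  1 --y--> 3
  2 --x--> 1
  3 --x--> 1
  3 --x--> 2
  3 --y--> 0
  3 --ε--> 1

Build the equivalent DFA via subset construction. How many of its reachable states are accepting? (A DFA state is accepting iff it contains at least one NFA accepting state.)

Start state of the DFA: {0} (ε-closure of the NFA start).
{0} --x--> {0, 2}  [new]
{0} --y--> {0, 1, 3}  [new]
{0, 2} --x--> {0, 1, 2}  [new]
{0, 2} --y--> {0, 1, 3}  [seen]
{0, 1, 3} --x--> {0, 1, 2}  [seen]
{0, 1, 3} --y--> {0, 1, 2, 3}  [new]
{0, 1, 2} --x--> {0, 1, 2}  [seen]
{0, 1, 2} --y--> {0, 1, 2, 3}  [seen]
{0, 1, 2, 3} --x--> {0, 1, 2}  [seen]
{0, 1, 2, 3} --y--> {0, 1, 2, 3}  [seen]
Reachable DFA states: {0}, {0, 2}, {0, 1, 3}, {0, 1, 2}, {0, 1, 2, 3}.
Accepting DFA states (contain an NFA accepting state): {0}, {0, 2}, {0, 1, 3}, {0, 1, 2}, {0, 1, 2, 3}.

5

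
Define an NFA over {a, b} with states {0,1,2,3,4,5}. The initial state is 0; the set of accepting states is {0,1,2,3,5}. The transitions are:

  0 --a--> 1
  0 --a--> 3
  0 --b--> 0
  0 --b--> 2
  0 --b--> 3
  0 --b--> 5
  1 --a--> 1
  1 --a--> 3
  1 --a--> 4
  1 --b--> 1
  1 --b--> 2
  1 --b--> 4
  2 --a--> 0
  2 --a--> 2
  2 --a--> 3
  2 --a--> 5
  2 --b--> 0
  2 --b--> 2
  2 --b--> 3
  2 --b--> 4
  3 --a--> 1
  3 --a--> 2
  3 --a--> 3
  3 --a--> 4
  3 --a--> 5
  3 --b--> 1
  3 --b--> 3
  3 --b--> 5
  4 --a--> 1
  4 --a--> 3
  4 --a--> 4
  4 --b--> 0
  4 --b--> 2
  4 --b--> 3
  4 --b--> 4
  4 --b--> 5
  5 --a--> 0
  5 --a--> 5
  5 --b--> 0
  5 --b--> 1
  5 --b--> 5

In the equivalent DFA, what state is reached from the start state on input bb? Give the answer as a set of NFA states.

Start: {0}.
δ(0,b) = {0,2,3,5}.
Union: {0,2,3,5}.
After b: {0,2,3,5}.
δ(0,b) = {0,2,3,5}; δ(2,b) = {0,2,3,4}; δ(3,b) = {1,3,5}; δ(5,b) = {0,1,5}.
Union: {0,1,2,3,4,5}.
After b: {0,1,2,3,4,5}.

{0,1,2,3,4,5}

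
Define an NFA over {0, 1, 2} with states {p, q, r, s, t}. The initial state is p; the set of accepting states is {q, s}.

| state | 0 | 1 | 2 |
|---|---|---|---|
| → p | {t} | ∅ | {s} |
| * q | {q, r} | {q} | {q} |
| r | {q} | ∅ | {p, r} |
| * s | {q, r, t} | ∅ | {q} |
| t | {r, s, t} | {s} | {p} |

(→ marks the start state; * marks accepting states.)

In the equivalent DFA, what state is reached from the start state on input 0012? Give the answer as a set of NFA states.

{q}

Start: {p}.
δ(p,0) = {t}.
Union: {t}.
After 0: {t}.
δ(t,0) = {r, s, t}.
Union: {r, s, t}.
After 0: {r, s, t}.
δ(r,1) = ∅; δ(s,1) = ∅; δ(t,1) = {s}.
Union: {s}.
After 1: {s}.
δ(s,2) = {q}.
Union: {q}.
After 2: {q}.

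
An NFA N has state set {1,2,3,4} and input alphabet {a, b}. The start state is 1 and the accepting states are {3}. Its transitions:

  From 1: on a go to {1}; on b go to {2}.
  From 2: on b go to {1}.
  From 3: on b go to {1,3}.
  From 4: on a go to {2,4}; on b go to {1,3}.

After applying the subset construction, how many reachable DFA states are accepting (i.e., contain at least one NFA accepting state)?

Start state of the DFA: {1}.
{1} --a--> {1}  [seen]
{1} --b--> {2}  [new]
{2} --a--> ∅  [new]
{2} --b--> {1}  [seen]
∅ --a--> ∅  [seen]
∅ --b--> ∅  [seen]
Reachable DFA states: {1}, {2}, ∅.
Accepting DFA states (contain an NFA accepting state): none.

0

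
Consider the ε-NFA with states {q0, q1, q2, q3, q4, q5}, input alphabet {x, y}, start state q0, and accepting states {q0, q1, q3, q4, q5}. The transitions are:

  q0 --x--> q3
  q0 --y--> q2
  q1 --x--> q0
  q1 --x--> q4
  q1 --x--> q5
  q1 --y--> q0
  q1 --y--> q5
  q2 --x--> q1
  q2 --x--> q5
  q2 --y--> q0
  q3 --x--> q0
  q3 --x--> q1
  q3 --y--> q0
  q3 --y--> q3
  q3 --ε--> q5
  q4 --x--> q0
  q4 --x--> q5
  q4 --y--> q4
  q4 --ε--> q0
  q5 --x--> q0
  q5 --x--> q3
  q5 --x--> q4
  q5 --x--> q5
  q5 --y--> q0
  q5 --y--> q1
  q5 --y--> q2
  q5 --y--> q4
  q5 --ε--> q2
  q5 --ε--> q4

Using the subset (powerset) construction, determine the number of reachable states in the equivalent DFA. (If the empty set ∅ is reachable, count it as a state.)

Start state of the DFA: {q0} (ε-closure of the NFA start).
{q0} --x--> {q0, q2, q3, q4, q5}  [new]
{q0} --y--> {q2}  [new]
{q0, q2, q3, q4, q5} --x--> {q0, q1, q2, q3, q4, q5}  [new]
{q0, q2, q3, q4, q5} --y--> {q0, q1, q2, q3, q4, q5}  [seen]
{q2} --x--> {q0, q1, q2, q4, q5}  [new]
{q2} --y--> {q0}  [seen]
{q0, q1, q2, q3, q4, q5} --x--> {q0, q1, q2, q3, q4, q5}  [seen]
{q0, q1, q2, q3, q4, q5} --y--> {q0, q1, q2, q3, q4, q5}  [seen]
{q0, q1, q2, q4, q5} --x--> {q0, q1, q2, q3, q4, q5}  [seen]
{q0, q1, q2, q4, q5} --y--> {q0, q1, q2, q4, q5}  [seen]
Reachable DFA states: {q0}, {q0, q2, q3, q4, q5}, {q2}, {q0, q1, q2, q3, q4, q5}, {q0, q1, q2, q4, q5}.

5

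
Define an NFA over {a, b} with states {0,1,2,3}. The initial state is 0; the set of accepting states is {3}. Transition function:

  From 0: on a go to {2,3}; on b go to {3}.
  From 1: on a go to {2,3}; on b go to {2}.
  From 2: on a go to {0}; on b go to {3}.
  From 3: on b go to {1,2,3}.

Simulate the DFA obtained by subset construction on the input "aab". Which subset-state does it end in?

{3}

Start: {0}.
δ(0,a) = {2,3}.
Union: {2,3}.
After a: {2,3}.
δ(2,a) = {0}; δ(3,a) = ∅.
Union: {0}.
After a: {0}.
δ(0,b) = {3}.
Union: {3}.
After b: {3}.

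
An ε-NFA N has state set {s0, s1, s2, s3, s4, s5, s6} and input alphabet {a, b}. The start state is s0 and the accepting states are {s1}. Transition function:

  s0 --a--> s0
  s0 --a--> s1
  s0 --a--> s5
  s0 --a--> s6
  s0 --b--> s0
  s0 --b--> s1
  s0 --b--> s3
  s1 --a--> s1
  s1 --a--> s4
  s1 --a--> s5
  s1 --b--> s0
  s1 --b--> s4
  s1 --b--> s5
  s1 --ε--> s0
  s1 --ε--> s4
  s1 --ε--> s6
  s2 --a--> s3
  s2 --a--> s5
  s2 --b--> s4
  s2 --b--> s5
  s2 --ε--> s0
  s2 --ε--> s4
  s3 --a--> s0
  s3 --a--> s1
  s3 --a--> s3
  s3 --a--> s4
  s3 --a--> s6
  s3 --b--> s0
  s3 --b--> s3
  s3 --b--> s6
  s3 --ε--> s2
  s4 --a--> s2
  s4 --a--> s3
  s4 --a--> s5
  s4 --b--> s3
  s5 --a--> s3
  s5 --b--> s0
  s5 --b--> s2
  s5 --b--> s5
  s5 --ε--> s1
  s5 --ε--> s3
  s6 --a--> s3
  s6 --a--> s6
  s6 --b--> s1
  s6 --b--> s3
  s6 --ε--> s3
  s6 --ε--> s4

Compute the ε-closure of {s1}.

{s0, s1, s2, s3, s4, s6}

Begin with {s1}.
s1 →ε {s0, s4, s6}; add s0, s4, s6.
s6 →ε {s3, s4}; add s3.
s3 →ε {s2}; add s2.
ε-closure = {s0, s1, s2, s3, s4, s6}.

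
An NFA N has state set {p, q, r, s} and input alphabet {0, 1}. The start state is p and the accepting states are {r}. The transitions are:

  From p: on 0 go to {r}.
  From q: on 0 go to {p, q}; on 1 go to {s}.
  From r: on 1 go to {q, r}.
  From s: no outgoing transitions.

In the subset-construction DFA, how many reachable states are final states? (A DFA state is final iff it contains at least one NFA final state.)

4

Start state of the DFA: {p}.
{p} --0--> {r}  [new]
{p} --1--> ∅  [new]
{r} --0--> ∅  [seen]
{r} --1--> {q, r}  [new]
∅ --0--> ∅  [seen]
∅ --1--> ∅  [seen]
{q, r} --0--> {p, q}  [new]
{q, r} --1--> {q, r, s}  [new]
{p, q} --0--> {p, q, r}  [new]
{p, q} --1--> {s}  [new]
{q, r, s} --0--> {p, q}  [seen]
{q, r, s} --1--> {q, r, s}  [seen]
{p, q, r} --0--> {p, q, r}  [seen]
{p, q, r} --1--> {q, r, s}  [seen]
{s} --0--> ∅  [seen]
{s} --1--> ∅  [seen]
Reachable DFA states: {p}, {r}, ∅, {q, r}, {p, q}, {q, r, s}, {p, q, r}, {s}.
Accepting DFA states (contain an NFA accepting state): {r}, {q, r}, {q, r, s}, {p, q, r}.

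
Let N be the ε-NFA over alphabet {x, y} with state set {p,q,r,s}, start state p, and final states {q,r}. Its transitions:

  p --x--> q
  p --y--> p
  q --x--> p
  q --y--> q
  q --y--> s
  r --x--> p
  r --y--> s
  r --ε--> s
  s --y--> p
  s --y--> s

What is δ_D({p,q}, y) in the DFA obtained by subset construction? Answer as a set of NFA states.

δ(p,y) = {p}; δ(q,y) = {q,s}.
Union: {p,q,s}.

{p,q,s}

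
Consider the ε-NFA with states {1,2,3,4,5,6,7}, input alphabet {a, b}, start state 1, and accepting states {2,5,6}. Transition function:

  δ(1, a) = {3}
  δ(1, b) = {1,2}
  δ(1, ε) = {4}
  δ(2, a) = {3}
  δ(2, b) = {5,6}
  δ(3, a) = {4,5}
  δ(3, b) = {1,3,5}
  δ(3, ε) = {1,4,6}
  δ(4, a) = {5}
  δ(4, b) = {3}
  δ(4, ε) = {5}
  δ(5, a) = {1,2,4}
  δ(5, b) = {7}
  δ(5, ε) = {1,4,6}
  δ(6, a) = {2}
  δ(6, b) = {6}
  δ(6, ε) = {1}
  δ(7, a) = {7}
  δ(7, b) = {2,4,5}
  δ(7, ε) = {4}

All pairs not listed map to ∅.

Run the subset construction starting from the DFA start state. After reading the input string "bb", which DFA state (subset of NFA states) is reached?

{1,2,3,4,5,6,7}

Start: {1,4,5,6}.
δ(1,b) = {1,2}; δ(4,b) = {3}; δ(5,b) = {7}; δ(6,b) = {6}.
Union: {1,2,3,6,7}.
ε-closure gives {1,2,3,4,5,6,7}.
After b: {1,2,3,4,5,6,7}.
δ(1,b) = {1,2}; δ(2,b) = {5,6}; δ(3,b) = {1,3,5}; δ(4,b) = {3}; δ(5,b) = {7}; δ(6,b) = {6}; δ(7,b) = {2,4,5}.
Union: {1,2,3,4,5,6,7}.
After b: {1,2,3,4,5,6,7}.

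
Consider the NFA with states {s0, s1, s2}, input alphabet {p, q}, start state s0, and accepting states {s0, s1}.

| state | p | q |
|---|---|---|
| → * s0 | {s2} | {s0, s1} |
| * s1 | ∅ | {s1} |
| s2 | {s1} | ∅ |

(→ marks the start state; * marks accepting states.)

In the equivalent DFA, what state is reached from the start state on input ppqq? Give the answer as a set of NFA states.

Start: {s0}.
δ(s0,p) = {s2}.
Union: {s2}.
After p: {s2}.
δ(s2,p) = {s1}.
Union: {s1}.
After p: {s1}.
δ(s1,q) = {s1}.
Union: {s1}.
After q: {s1}.
δ(s1,q) = {s1}.
Union: {s1}.
After q: {s1}.

{s1}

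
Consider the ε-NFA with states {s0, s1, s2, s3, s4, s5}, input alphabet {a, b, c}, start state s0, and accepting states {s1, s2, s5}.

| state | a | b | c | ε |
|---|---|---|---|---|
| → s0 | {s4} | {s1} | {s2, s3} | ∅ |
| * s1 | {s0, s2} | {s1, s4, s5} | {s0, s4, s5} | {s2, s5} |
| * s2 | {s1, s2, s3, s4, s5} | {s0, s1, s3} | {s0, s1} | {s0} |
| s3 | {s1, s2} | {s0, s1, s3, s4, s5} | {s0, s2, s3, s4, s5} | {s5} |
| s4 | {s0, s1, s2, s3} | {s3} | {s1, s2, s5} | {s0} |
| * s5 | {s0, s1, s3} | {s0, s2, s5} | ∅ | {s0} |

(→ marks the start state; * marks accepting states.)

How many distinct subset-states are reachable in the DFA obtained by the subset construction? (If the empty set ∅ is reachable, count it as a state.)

6

Start state of the DFA: {s0} (ε-closure of the NFA start).
{s0} --a--> {s0, s4}  [new]
{s0} --b--> {s0, s1, s2, s5}  [new]
{s0} --c--> {s0, s2, s3, s5}  [new]
{s0, s4} --a--> {s0, s1, s2, s3, s4, s5}  [new]
{s0, s4} --b--> {s0, s1, s2, s3, s5}  [new]
{s0, s4} --c--> {s0, s1, s2, s3, s5}  [seen]
{s0, s1, s2, s5} --a--> {s0, s1, s2, s3, s4, s5}  [seen]
{s0, s1, s2, s5} --b--> {s0, s1, s2, s3, s4, s5}  [seen]
{s0, s1, s2, s5} --c--> {s0, s1, s2, s3, s4, s5}  [seen]
{s0, s2, s3, s5} --a--> {s0, s1, s2, s3, s4, s5}  [seen]
{s0, s2, s3, s5} --b--> {s0, s1, s2, s3, s4, s5}  [seen]
{s0, s2, s3, s5} --c--> {s0, s1, s2, s3, s4, s5}  [seen]
{s0, s1, s2, s3, s4, s5} --a--> {s0, s1, s2, s3, s4, s5}  [seen]
{s0, s1, s2, s3, s4, s5} --b--> {s0, s1, s2, s3, s4, s5}  [seen]
{s0, s1, s2, s3, s4, s5} --c--> {s0, s1, s2, s3, s4, s5}  [seen]
{s0, s1, s2, s3, s5} --a--> {s0, s1, s2, s3, s4, s5}  [seen]
{s0, s1, s2, s3, s5} --b--> {s0, s1, s2, s3, s4, s5}  [seen]
{s0, s1, s2, s3, s5} --c--> {s0, s1, s2, s3, s4, s5}  [seen]
Reachable DFA states: {s0}, {s0, s4}, {s0, s1, s2, s5}, {s0, s2, s3, s5}, {s0, s1, s2, s3, s4, s5}, {s0, s1, s2, s3, s5}.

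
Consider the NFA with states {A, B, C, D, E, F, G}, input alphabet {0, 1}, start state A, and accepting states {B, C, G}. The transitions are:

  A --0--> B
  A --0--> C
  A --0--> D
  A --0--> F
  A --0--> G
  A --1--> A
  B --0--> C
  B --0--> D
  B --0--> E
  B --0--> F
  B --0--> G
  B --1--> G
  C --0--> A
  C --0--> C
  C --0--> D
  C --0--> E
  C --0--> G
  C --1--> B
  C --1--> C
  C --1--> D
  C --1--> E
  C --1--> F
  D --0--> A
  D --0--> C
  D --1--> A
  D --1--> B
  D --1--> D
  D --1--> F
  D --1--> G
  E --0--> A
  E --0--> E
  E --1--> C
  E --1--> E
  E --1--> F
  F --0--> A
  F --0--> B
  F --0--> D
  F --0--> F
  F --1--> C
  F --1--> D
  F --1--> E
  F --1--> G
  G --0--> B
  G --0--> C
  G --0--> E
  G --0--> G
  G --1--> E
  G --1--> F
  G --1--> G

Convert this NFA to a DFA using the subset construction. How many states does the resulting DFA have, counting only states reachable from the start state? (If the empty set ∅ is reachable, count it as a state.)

3

Start state of the DFA: {A}.
{A} --0--> {B, C, D, F, G}  [new]
{A} --1--> {A}  [seen]
{B, C, D, F, G} --0--> {A, B, C, D, E, F, G}  [new]
{B, C, D, F, G} --1--> {A, B, C, D, E, F, G}  [seen]
{A, B, C, D, E, F, G} --0--> {A, B, C, D, E, F, G}  [seen]
{A, B, C, D, E, F, G} --1--> {A, B, C, D, E, F, G}  [seen]
Reachable DFA states: {A}, {B, C, D, F, G}, {A, B, C, D, E, F, G}.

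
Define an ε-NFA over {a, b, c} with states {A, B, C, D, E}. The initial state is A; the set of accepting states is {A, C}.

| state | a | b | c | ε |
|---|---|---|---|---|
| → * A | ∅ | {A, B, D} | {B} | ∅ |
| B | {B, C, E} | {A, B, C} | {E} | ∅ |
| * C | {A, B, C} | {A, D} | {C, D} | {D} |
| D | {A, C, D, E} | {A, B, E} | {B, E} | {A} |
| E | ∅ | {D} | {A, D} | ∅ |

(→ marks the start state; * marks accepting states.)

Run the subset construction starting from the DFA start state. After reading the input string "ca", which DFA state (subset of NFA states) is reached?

Start: {A}.
δ(A,c) = {B}.
Union: {B}.
After c: {B}.
δ(B,a) = {B, C, E}.
Union: {B, C, E}.
ε-closure gives {A, B, C, D, E}.
After a: {A, B, C, D, E}.

{A, B, C, D, E}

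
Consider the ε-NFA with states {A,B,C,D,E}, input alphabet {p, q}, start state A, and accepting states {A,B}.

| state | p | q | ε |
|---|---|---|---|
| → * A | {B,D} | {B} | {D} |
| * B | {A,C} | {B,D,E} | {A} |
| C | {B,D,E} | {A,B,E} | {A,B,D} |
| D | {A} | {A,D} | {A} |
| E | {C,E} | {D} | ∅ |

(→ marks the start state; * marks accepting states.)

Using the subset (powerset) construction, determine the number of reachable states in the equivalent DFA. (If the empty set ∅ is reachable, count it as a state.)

5

Start state of the DFA: {A,D} (ε-closure of the NFA start).
{A,D} --p--> {A,B,D}  [new]
{A,D} --q--> {A,B,D}  [seen]
{A,B,D} --p--> {A,B,C,D}  [new]
{A,B,D} --q--> {A,B,D,E}  [new]
{A,B,C,D} --p--> {A,B,C,D,E}  [new]
{A,B,C,D} --q--> {A,B,D,E}  [seen]
{A,B,D,E} --p--> {A,B,C,D,E}  [seen]
{A,B,D,E} --q--> {A,B,D,E}  [seen]
{A,B,C,D,E} --p--> {A,B,C,D,E}  [seen]
{A,B,C,D,E} --q--> {A,B,D,E}  [seen]
Reachable DFA states: {A,D}, {A,B,D}, {A,B,C,D}, {A,B,D,E}, {A,B,C,D,E}.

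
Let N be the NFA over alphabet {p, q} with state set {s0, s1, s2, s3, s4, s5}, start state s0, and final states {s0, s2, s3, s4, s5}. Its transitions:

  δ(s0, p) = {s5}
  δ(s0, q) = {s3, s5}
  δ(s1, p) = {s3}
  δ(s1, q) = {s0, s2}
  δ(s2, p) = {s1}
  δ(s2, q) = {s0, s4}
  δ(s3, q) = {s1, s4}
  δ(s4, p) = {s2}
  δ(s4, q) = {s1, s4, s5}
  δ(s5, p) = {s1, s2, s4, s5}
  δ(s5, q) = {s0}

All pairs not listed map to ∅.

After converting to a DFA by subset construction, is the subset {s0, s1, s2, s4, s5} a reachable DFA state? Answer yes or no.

Start state of the DFA: {s0}.
{s0} --p--> {s5}  [new]
{s0} --q--> {s3, s5}  [new]
{s5} --p--> {s1, s2, s4, s5}  [new]
{s5} --q--> {s0}  [seen]
{s3, s5} --p--> {s1, s2, s4, s5}  [seen]
{s3, s5} --q--> {s0, s1, s4}  [new]
{s1, s2, s4, s5} --p--> {s1, s2, s3, s4, s5}  [new]
{s1, s2, s4, s5} --q--> {s0, s1, s2, s4, s5}  [new]
{s0, s1, s4} --p--> {s2, s3, s5}  [new]
{s0, s1, s4} --q--> {s0, s1, s2, s3, s4, s5}  [new]
{s1, s2, s3, s4, s5} --p--> {s1, s2, s3, s4, s5}  [seen]
{s1, s2, s3, s4, s5} --q--> {s0, s1, s2, s4, s5}  [seen]
{s0, s1, s2, s4, s5} --p--> {s1, s2, s3, s4, s5}  [seen]
{s0, s1, s2, s4, s5} --q--> {s0, s1, s2, s3, s4, s5}  [seen]
{s2, s3, s5} --p--> {s1, s2, s4, s5}  [seen]
{s2, s3, s5} --q--> {s0, s1, s4}  [seen]
{s0, s1, s2, s3, s4, s5} --p--> {s1, s2, s3, s4, s5}  [seen]
{s0, s1, s2, s3, s4, s5} --q--> {s0, s1, s2, s3, s4, s5}  [seen]
Reachable DFA states: {s0}, {s5}, {s3, s5}, {s1, s2, s4, s5}, {s0, s1, s4}, {s1, s2, s3, s4, s5}, {s0, s1, s2, s4, s5}, {s2, s3, s5}, {s0, s1, s2, s3, s4, s5}.
{s0, s1, s2, s4, s5} is among them.

yes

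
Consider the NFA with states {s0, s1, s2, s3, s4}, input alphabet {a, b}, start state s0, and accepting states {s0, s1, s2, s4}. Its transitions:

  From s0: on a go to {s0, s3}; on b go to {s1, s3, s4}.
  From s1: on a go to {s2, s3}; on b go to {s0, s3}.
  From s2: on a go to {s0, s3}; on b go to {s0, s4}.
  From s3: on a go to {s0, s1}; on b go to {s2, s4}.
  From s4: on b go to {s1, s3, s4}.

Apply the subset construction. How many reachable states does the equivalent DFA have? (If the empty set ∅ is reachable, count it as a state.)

Start state of the DFA: {s0}.
{s0} --a--> {s0, s3}  [new]
{s0} --b--> {s1, s3, s4}  [new]
{s0, s3} --a--> {s0, s1, s3}  [new]
{s0, s3} --b--> {s1, s2, s3, s4}  [new]
{s1, s3, s4} --a--> {s0, s1, s2, s3}  [new]
{s1, s3, s4} --b--> {s0, s1, s2, s3, s4}  [new]
{s0, s1, s3} --a--> {s0, s1, s2, s3}  [seen]
{s0, s1, s3} --b--> {s0, s1, s2, s3, s4}  [seen]
{s1, s2, s3, s4} --a--> {s0, s1, s2, s3}  [seen]
{s1, s2, s3, s4} --b--> {s0, s1, s2, s3, s4}  [seen]
{s0, s1, s2, s3} --a--> {s0, s1, s2, s3}  [seen]
{s0, s1, s2, s3} --b--> {s0, s1, s2, s3, s4}  [seen]
{s0, s1, s2, s3, s4} --a--> {s0, s1, s2, s3}  [seen]
{s0, s1, s2, s3, s4} --b--> {s0, s1, s2, s3, s4}  [seen]
Reachable DFA states: {s0}, {s0, s3}, {s1, s3, s4}, {s0, s1, s3}, {s1, s2, s3, s4}, {s0, s1, s2, s3}, {s0, s1, s2, s3, s4}.

7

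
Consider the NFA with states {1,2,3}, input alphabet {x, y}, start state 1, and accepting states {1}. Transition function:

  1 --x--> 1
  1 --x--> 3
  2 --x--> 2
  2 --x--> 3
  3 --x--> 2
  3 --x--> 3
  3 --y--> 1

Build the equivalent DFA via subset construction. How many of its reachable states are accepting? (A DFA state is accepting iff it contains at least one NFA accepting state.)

Start state of the DFA: {1}.
{1} --x--> {1,3}  [new]
{1} --y--> ∅  [new]
{1,3} --x--> {1,2,3}  [new]
{1,3} --y--> {1}  [seen]
∅ --x--> ∅  [seen]
∅ --y--> ∅  [seen]
{1,2,3} --x--> {1,2,3}  [seen]
{1,2,3} --y--> {1}  [seen]
Reachable DFA states: {1}, {1,3}, ∅, {1,2,3}.
Accepting DFA states (contain an NFA accepting state): {1}, {1,3}, {1,2,3}.

3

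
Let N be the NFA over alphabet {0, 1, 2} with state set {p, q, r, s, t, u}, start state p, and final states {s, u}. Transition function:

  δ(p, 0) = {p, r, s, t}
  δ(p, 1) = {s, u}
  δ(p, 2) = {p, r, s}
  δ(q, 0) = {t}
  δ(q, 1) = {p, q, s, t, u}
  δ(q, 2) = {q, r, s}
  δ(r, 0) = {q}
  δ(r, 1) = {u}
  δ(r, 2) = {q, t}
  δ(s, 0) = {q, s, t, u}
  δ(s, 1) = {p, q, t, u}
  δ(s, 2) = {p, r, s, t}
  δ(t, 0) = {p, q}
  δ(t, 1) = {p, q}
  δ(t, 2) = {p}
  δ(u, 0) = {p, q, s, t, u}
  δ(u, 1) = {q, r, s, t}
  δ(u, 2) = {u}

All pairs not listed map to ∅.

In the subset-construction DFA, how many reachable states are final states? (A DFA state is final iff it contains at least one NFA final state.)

7

Start state of the DFA: {p}.
{p} --0--> {p, r, s, t}  [new]
{p} --1--> {s, u}  [new]
{p} --2--> {p, r, s}  [new]
{p, r, s, t} --0--> {p, q, r, s, t, u}  [new]
{p, r, s, t} --1--> {p, q, s, t, u}  [new]
{p, r, s, t} --2--> {p, q, r, s, t}  [new]
{s, u} --0--> {p, q, s, t, u}  [seen]
{s, u} --1--> {p, q, r, s, t, u}  [seen]
{s, u} --2--> {p, r, s, t, u}  [new]
{p, r, s} --0--> {p, q, r, s, t, u}  [seen]
{p, r, s} --1--> {p, q, s, t, u}  [seen]
{p, r, s} --2--> {p, q, r, s, t}  [seen]
{p, q, r, s, t, u} --0--> {p, q, r, s, t, u}  [seen]
{p, q, r, s, t, u} --1--> {p, q, r, s, t, u}  [seen]
{p, q, r, s, t, u} --2--> {p, q, r, s, t, u}  [seen]
{p, q, s, t, u} --0--> {p, q, r, s, t, u}  [seen]
{p, q, s, t, u} --1--> {p, q, r, s, t, u}  [seen]
{p, q, s, t, u} --2--> {p, q, r, s, t, u}  [seen]
{p, q, r, s, t} --0--> {p, q, r, s, t, u}  [seen]
{p, q, r, s, t} --1--> {p, q, s, t, u}  [seen]
{p, q, r, s, t} --2--> {p, q, r, s, t}  [seen]
{p, r, s, t, u} --0--> {p, q, r, s, t, u}  [seen]
{p, r, s, t, u} --1--> {p, q, r, s, t, u}  [seen]
{p, r, s, t, u} --2--> {p, q, r, s, t, u}  [seen]
Reachable DFA states: {p}, {p, r, s, t}, {s, u}, {p, r, s}, {p, q, r, s, t, u}, {p, q, s, t, u}, {p, q, r, s, t}, {p, r, s, t, u}.
Accepting DFA states (contain an NFA accepting state): {p, r, s, t}, {s, u}, {p, r, s}, {p, q, r, s, t, u}, {p, q, s, t, u}, {p, q, r, s, t}, {p, r, s, t, u}.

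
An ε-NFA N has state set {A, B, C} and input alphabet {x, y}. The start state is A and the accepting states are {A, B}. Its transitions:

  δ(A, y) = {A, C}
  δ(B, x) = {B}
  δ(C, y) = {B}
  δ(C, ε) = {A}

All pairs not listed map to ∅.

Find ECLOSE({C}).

Begin with {C}.
C →ε {A}; add A.
ε-closure = {A, C}.

{A, C}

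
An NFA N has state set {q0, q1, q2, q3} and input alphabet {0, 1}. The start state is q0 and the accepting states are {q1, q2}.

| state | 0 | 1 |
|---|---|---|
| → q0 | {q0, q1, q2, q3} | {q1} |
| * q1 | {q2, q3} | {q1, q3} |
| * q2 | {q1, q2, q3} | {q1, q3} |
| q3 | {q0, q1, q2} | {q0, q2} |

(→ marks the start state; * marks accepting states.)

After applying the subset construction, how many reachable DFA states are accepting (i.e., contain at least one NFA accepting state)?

4

Start state of the DFA: {q0}.
{q0} --0--> {q0, q1, q2, q3}  [new]
{q0} --1--> {q1}  [new]
{q0, q1, q2, q3} --0--> {q0, q1, q2, q3}  [seen]
{q0, q1, q2, q3} --1--> {q0, q1, q2, q3}  [seen]
{q1} --0--> {q2, q3}  [new]
{q1} --1--> {q1, q3}  [new]
{q2, q3} --0--> {q0, q1, q2, q3}  [seen]
{q2, q3} --1--> {q0, q1, q2, q3}  [seen]
{q1, q3} --0--> {q0, q1, q2, q3}  [seen]
{q1, q3} --1--> {q0, q1, q2, q3}  [seen]
Reachable DFA states: {q0}, {q0, q1, q2, q3}, {q1}, {q2, q3}, {q1, q3}.
Accepting DFA states (contain an NFA accepting state): {q0, q1, q2, q3}, {q1}, {q2, q3}, {q1, q3}.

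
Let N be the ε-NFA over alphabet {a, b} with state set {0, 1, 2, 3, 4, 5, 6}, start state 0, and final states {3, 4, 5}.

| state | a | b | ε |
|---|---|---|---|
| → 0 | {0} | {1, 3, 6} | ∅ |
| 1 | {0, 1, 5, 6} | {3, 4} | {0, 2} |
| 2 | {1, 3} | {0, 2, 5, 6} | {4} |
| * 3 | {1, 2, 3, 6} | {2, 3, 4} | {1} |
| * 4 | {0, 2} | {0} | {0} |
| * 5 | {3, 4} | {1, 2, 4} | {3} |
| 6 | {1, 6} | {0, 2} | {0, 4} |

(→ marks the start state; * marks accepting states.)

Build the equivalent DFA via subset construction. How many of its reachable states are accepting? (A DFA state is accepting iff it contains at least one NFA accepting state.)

Start state of the DFA: {0} (ε-closure of the NFA start).
{0} --a--> {0}  [seen]
{0} --b--> {0, 1, 2, 3, 4, 6}  [new]
{0, 1, 2, 3, 4, 6} --a--> {0, 1, 2, 3, 4, 5, 6}  [new]
{0, 1, 2, 3, 4, 6} --b--> {0, 1, 2, 3, 4, 5, 6}  [seen]
{0, 1, 2, 3, 4, 5, 6} --a--> {0, 1, 2, 3, 4, 5, 6}  [seen]
{0, 1, 2, 3, 4, 5, 6} --b--> {0, 1, 2, 3, 4, 5, 6}  [seen]
Reachable DFA states: {0}, {0, 1, 2, 3, 4, 6}, {0, 1, 2, 3, 4, 5, 6}.
Accepting DFA states (contain an NFA accepting state): {0, 1, 2, 3, 4, 6}, {0, 1, 2, 3, 4, 5, 6}.

2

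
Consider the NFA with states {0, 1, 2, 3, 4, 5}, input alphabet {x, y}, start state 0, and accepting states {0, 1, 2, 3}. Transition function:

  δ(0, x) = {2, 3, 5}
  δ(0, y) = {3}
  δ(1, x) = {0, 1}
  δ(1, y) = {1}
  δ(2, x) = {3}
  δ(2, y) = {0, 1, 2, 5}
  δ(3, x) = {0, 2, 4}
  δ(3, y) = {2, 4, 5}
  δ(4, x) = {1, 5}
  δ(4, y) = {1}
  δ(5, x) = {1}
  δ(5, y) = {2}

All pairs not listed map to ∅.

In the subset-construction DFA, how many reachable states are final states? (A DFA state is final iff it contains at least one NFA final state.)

16

Start state of the DFA: {0}.
{0} --x--> {2, 3, 5}  [new]
{0} --y--> {3}  [new]
{2, 3, 5} --x--> {0, 1, 2, 3, 4}  [new]
{2, 3, 5} --y--> {0, 1, 2, 4, 5}  [new]
{3} --x--> {0, 2, 4}  [new]
{3} --y--> {2, 4, 5}  [new]
{0, 1, 2, 3, 4} --x--> {0, 1, 2, 3, 4, 5}  [new]
{0, 1, 2, 3, 4} --y--> {0, 1, 2, 3, 4, 5}  [seen]
{0, 1, 2, 4, 5} --x--> {0, 1, 2, 3, 5}  [new]
{0, 1, 2, 4, 5} --y--> {0, 1, 2, 3, 5}  [seen]
{0, 2, 4} --x--> {1, 2, 3, 5}  [new]
{0, 2, 4} --y--> {0, 1, 2, 3, 5}  [seen]
{2, 4, 5} --x--> {1, 3, 5}  [new]
{2, 4, 5} --y--> {0, 1, 2, 5}  [new]
{0, 1, 2, 3, 4, 5} --x--> {0, 1, 2, 3, 4, 5}  [seen]
{0, 1, 2, 3, 4, 5} --y--> {0, 1, 2, 3, 4, 5}  [seen]
{0, 1, 2, 3, 5} --x--> {0, 1, 2, 3, 4, 5}  [seen]
{0, 1, 2, 3, 5} --y--> {0, 1, 2, 3, 4, 5}  [seen]
{1, 2, 3, 5} --x--> {0, 1, 2, 3, 4}  [seen]
{1, 2, 3, 5} --y--> {0, 1, 2, 4, 5}  [seen]
{1, 3, 5} --x--> {0, 1, 2, 4}  [new]
{1, 3, 5} --y--> {1, 2, 4, 5}  [new]
{0, 1, 2, 5} --x--> {0, 1, 2, 3, 5}  [seen]
{0, 1, 2, 5} --y--> {0, 1, 2, 3, 5}  [seen]
{0, 1, 2, 4} --x--> {0, 1, 2, 3, 5}  [seen]
{0, 1, 2, 4} --y--> {0, 1, 2, 3, 5}  [seen]
{1, 2, 4, 5} --x--> {0, 1, 3, 5}  [new]
{1, 2, 4, 5} --y--> {0, 1, 2, 5}  [seen]
{0, 1, 3, 5} --x--> {0, 1, 2, 3, 4, 5}  [seen]
{0, 1, 3, 5} --y--> {1, 2, 3, 4, 5}  [new]
{1, 2, 3, 4, 5} --x--> {0, 1, 2, 3, 4, 5}  [seen]
{1, 2, 3, 4, 5} --y--> {0, 1, 2, 4, 5}  [seen]
Reachable DFA states: {0}, {2, 3, 5}, {3}, {0, 1, 2, 3, 4}, {0, 1, 2, 4, 5}, {0, 2, 4}, {2, 4, 5}, {0, 1, 2, 3, 4, 5}, {0, 1, 2, 3, 5}, {1, 2, 3, 5}, {1, 3, 5}, {0, 1, 2, 5}, {0, 1, 2, 4}, {1, 2, 4, 5}, {0, 1, 3, 5}, {1, 2, 3, 4, 5}.
Accepting DFA states (contain an NFA accepting state): {0}, {2, 3, 5}, {3}, {0, 1, 2, 3, 4}, {0, 1, 2, 4, 5}, {0, 2, 4}, {2, 4, 5}, {0, 1, 2, 3, 4, 5}, {0, 1, 2, 3, 5}, {1, 2, 3, 5}, {1, 3, 5}, {0, 1, 2, 5}, {0, 1, 2, 4}, {1, 2, 4, 5}, {0, 1, 3, 5}, {1, 2, 3, 4, 5}.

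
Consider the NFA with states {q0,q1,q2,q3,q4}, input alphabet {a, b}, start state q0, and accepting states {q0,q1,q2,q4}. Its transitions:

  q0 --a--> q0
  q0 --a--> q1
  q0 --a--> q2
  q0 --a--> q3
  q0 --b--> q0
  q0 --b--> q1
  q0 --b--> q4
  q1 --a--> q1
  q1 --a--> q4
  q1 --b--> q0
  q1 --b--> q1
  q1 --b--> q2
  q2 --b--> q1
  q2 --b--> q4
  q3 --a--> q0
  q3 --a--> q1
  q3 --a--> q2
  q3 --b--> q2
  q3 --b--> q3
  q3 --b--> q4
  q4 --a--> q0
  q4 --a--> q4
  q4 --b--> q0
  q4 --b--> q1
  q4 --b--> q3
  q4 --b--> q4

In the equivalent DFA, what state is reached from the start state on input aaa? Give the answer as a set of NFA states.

Start: {q0}.
δ(q0,a) = {q0,q1,q2,q3}.
Union: {q0,q1,q2,q3}.
After a: {q0,q1,q2,q3}.
δ(q0,a) = {q0,q1,q2,q3}; δ(q1,a) = {q1,q4}; δ(q2,a) = ∅; δ(q3,a) = {q0,q1,q2}.
Union: {q0,q1,q2,q3,q4}.
After a: {q0,q1,q2,q3,q4}.
δ(q0,a) = {q0,q1,q2,q3}; δ(q1,a) = {q1,q4}; δ(q2,a) = ∅; δ(q3,a) = {q0,q1,q2}; δ(q4,a) = {q0,q4}.
Union: {q0,q1,q2,q3,q4}.
After a: {q0,q1,q2,q3,q4}.

{q0,q1,q2,q3,q4}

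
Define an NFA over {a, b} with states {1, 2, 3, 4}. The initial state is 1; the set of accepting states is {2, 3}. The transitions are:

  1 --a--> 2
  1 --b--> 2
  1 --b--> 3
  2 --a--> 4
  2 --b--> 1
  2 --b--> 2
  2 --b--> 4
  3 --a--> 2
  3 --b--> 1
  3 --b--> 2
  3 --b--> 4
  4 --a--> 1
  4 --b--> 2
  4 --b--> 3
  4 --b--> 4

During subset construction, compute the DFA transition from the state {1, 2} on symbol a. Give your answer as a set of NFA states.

δ(1,a) = {2}; δ(2,a) = {4}.
Union: {2, 4}.

{2, 4}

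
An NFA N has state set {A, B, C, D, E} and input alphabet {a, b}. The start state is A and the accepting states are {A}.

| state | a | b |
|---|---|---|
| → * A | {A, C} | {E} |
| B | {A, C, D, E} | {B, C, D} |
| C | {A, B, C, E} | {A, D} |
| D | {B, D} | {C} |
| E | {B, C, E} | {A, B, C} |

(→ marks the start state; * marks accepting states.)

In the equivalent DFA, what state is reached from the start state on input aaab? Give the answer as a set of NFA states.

Start: {A}.
δ(A,a) = {A, C}.
Union: {A, C}.
After a: {A, C}.
δ(A,a) = {A, C}; δ(C,a) = {A, B, C, E}.
Union: {A, B, C, E}.
After a: {A, B, C, E}.
δ(A,a) = {A, C}; δ(B,a) = {A, C, D, E}; δ(C,a) = {A, B, C, E}; δ(E,a) = {B, C, E}.
Union: {A, B, C, D, E}.
After a: {A, B, C, D, E}.
δ(A,b) = {E}; δ(B,b) = {B, C, D}; δ(C,b) = {A, D}; δ(D,b) = {C}; δ(E,b) = {A, B, C}.
Union: {A, B, C, D, E}.
After b: {A, B, C, D, E}.

{A, B, C, D, E}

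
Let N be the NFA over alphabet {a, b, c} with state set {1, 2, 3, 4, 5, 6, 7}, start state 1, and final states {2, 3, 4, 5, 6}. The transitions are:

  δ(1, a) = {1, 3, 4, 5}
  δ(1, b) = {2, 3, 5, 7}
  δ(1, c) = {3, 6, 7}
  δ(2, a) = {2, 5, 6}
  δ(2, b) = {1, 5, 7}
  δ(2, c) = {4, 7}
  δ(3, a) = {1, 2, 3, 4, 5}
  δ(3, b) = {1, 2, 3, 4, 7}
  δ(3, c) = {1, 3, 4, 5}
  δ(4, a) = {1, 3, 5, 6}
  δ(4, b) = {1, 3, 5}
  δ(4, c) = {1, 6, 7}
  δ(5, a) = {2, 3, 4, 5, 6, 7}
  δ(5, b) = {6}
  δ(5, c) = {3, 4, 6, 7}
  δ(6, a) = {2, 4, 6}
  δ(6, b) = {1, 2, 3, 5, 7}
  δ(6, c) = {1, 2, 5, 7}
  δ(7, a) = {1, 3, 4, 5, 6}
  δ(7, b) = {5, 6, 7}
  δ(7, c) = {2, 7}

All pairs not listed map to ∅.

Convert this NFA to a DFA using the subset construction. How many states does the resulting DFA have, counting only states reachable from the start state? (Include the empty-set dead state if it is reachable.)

8

Start state of the DFA: {1}.
{1} --a--> {1, 3, 4, 5}  [new]
{1} --b--> {2, 3, 5, 7}  [new]
{1} --c--> {3, 6, 7}  [new]
{1, 3, 4, 5} --a--> {1, 2, 3, 4, 5, 6, 7}  [new]
{1, 3, 4, 5} --b--> {1, 2, 3, 4, 5, 6, 7}  [seen]
{1, 3, 4, 5} --c--> {1, 3, 4, 5, 6, 7}  [new]
{2, 3, 5, 7} --a--> {1, 2, 3, 4, 5, 6, 7}  [seen]
{2, 3, 5, 7} --b--> {1, 2, 3, 4, 5, 6, 7}  [seen]
{2, 3, 5, 7} --c--> {1, 2, 3, 4, 5, 6, 7}  [seen]
{3, 6, 7} --a--> {1, 2, 3, 4, 5, 6}  [new]
{3, 6, 7} --b--> {1, 2, 3, 4, 5, 6, 7}  [seen]
{3, 6, 7} --c--> {1, 2, 3, 4, 5, 7}  [new]
{1, 2, 3, 4, 5, 6, 7} --a--> {1, 2, 3, 4, 5, 6, 7}  [seen]
{1, 2, 3, 4, 5, 6, 7} --b--> {1, 2, 3, 4, 5, 6, 7}  [seen]
{1, 2, 3, 4, 5, 6, 7} --c--> {1, 2, 3, 4, 5, 6, 7}  [seen]
{1, 3, 4, 5, 6, 7} --a--> {1, 2, 3, 4, 5, 6, 7}  [seen]
{1, 3, 4, 5, 6, 7} --b--> {1, 2, 3, 4, 5, 6, 7}  [seen]
{1, 3, 4, 5, 6, 7} --c--> {1, 2, 3, 4, 5, 6, 7}  [seen]
{1, 2, 3, 4, 5, 6} --a--> {1, 2, 3, 4, 5, 6, 7}  [seen]
{1, 2, 3, 4, 5, 6} --b--> {1, 2, 3, 4, 5, 6, 7}  [seen]
{1, 2, 3, 4, 5, 6} --c--> {1, 2, 3, 4, 5, 6, 7}  [seen]
{1, 2, 3, 4, 5, 7} --a--> {1, 2, 3, 4, 5, 6, 7}  [seen]
{1, 2, 3, 4, 5, 7} --b--> {1, 2, 3, 4, 5, 6, 7}  [seen]
{1, 2, 3, 4, 5, 7} --c--> {1, 2, 3, 4, 5, 6, 7}  [seen]
Reachable DFA states: {1}, {1, 3, 4, 5}, {2, 3, 5, 7}, {3, 6, 7}, {1, 2, 3, 4, 5, 6, 7}, {1, 3, 4, 5, 6, 7}, {1, 2, 3, 4, 5, 6}, {1, 2, 3, 4, 5, 7}.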